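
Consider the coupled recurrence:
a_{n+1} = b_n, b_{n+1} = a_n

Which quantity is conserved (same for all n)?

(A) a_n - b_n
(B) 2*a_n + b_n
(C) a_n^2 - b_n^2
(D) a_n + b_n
D

Replace a_n by a_{n+1} = b_n and b_n by b_{n+1} = a_n in each option and simplify:
(A) a_n - b_n  ->  (b_n) - (a_n) = -a_n + b_n   [not conserved]
(B) 2*a_n + b_n  ->  2*(b_n) + (a_n) = a_n + 2*b_n   [not conserved]
(C) a_n^2 - b_n^2  ->  (b_n)^2 - (a_n)^2 = -a_n^2 + b_n^2   [not conserved]
(D) a_n + b_n  ->  (b_n) + (a_n) = a_n + b_n   [conserved]

Only (D) a_n + b_n returns to itself after one step, so it is the conserved quantity.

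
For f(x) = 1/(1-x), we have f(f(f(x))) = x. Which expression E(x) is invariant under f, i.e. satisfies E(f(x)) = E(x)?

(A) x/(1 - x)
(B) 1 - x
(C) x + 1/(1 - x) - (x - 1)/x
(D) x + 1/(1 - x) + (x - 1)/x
D

Replace x by f(x) = 1/(1 - x) in each option and simplify. As a quick numerical cross-check, also compare E(5) with E(f(5)) = E(-1/4).

(A) x/(1 - x)  ->  (1/(1 - x))/(1 - (1/(1 - x))) = -1/x; check: E(5) = -5/4 but E(-1/4) = -1/5.   [not invariant]
(B) 1 - x  ->  1 - (1/(1 - x)) = x/(x - 1); check: E(5) = -4 but E(-1/4) = 5/4.   [not invariant]
(C) x + 1/(1 - x) - (x - 1)/x  ->  (1/(1 - x)) + 1/(1 - (1/(1 - x))) - ((1/(1 - x)) - 1)/(1/(1 - x)) = (x^2(1 - x) - x + (x - 1)^2)/(x(x - 1)); check: E(5) = 79/20 but E(-1/4) = -89/20.   [not invariant]
(D) x + 1/(1 - x) + (x - 1)/x  ->  (1/(1 - x)) + 1/(1 - (1/(1 - x))) + ((1/(1 - x)) - 1)/(1/(1 - x)), which simplifies back to x + 1/(1 - x) + (x - 1)/x; check: E(5) = 111/20, E(-1/4) = 111/20.   [invariant]

Only (D) is unchanged. Indeed f(f(x)) = 1/(1 - 1/(1-x)) = (1-x)/(-x) = (x-1)/x, so E(x) = x + f(x) + f(f(x)) is the sum over the whole 3-cycle; applying f just permutes the three terms cyclically (x -> f(x) -> f(f(x)) -> x), leaving the sum unchanged.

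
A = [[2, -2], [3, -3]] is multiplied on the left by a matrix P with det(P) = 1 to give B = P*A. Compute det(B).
0

By the multiplicative property of determinants, det(B) = det(P*A) = det(P) * det(A) = det(A),
so the determinant is invariant under multiplication by any determinant-1 matrix; we just need det(A).

det(A) = (2)(-3) - (-2)(3) = -6 - (-6) = 0

Therefore det(B) = 1 * 0 = 0.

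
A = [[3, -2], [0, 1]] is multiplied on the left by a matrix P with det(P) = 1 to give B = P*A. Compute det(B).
3

By the multiplicative property of determinants, det(B) = det(P*A) = det(P) * det(A) = det(A),
so the determinant is invariant under multiplication by any determinant-1 matrix; we just need det(A).

det(A) = (3)(1) - (-2)(0) = 3 - 0 = 3

Therefore det(B) = 1 * 3 = 3.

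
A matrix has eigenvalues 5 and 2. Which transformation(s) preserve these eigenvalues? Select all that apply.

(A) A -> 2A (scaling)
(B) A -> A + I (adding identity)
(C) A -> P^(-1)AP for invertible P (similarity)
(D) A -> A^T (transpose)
C and D

Eigenvalues are preserved by:
1. Similarity transformations: A -> P^(-1)AP (same characteristic polynomial)
2. Transpose: A^T has the same eigenvalues as A

Eigenvalues are NOT preserved by:
- Adding identity: eigenvalues become 5+1, 2+1
- Scaling: eigenvalues become 10, 4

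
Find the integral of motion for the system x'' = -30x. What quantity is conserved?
E = (x')^2 + 30x^2

Multiply the equation by x':
x' * x'' = -30x * x'
The left side is d/dt[(x')^2/2] and the right side is d/dt[-30x^2/2], so
d/dt[(x')^2/2 + 30x^2/2] = 0, i.e. (x')^2/2 + 30x^2/2 = constant.
Multiplying by 2, the integral of motion is E = (x')^2 + 30x^2.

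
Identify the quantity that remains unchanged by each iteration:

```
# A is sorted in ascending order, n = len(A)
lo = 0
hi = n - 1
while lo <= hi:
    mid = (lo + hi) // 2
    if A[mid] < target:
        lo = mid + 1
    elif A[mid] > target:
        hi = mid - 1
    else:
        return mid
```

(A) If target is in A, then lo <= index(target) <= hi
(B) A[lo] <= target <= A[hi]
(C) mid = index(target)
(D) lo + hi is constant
A

A loop invariant must hold before the first iteration and be re-established by every execution of the body.

(A) If target is in A, then lo <= index(target) <= hi: Before the loop [lo, hi] = [0, n-1] covers every index. When A[mid] < target, sortedness puts target strictly to the right of mid, so setting lo = mid + 1 keeps index(target) in [lo, hi]; symmetrically for hi = mid - 1. Hence 'if target is in A then lo <= index(target) <= hi' holds after every iteration, and when lo > hi it proves target is absent.

The other options fail:
(B) A[lo] <= target <= A[hi]: fails when target is not in A (e.g. target < A[0] already violates it before the loop), so it is not maintained in general.
(C) mid = index(target): mid is just the current probe; it equals index(target) only on the iteration that returns.
(D) lo + hi is constant: each iteration moves exactly one of lo, hi, so lo + hi changes (e.g. 0 + (n-1) becomes (mid+1) + (n-1)).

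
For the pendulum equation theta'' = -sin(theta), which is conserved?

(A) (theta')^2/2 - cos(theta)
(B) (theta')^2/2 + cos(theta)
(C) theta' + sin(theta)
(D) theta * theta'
A

A first integral I satisfies dI/dt = 0 along every solution. Differentiate each option and use the equation of motion:
(A) d/dt[(theta')^2/2 - cos(theta)] = theta' theta'' + sin(theta) theta' = theta'(-sin(theta)) + theta' sin(theta) = 0
(B) d/dt[(theta')^2/2 + cos(theta)] = theta' theta'' - sin(theta) theta' = -2 theta' sin(theta), not identically 0
(C) d/dt[theta' + sin(theta)] = theta'' + cos(theta) theta' = -sin(theta) + theta' cos(theta), not identically 0
(D) d/dt[theta * theta'] = (theta')^2 + theta theta'' = (theta')^2 - theta sin(theta), not identically 0

Only (A) has zero time-derivative. This is the total energy: kinetic (theta')^2/2 plus potential -cos(theta).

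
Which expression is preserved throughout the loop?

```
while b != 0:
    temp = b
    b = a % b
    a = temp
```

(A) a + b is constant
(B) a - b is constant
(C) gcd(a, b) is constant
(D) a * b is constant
C

A loop invariant must hold before the first iteration and be re-established by every execution of the body.

(C) gcd(a, b) is constant: One iteration replaces (a, b) by (b, a mod b). Since a mod b = a - q*b for an integer q, any common divisor of a and b divides b and a mod b, and conversely; hence gcd(b, a mod b) = gcd(a, b). For instance (25, 11) -> (11, 3) keeps gcd = 1. At exit b = 0 and a = gcd of the original inputs.

The other options fail:
(A) a + b is constant: e.g. (a, b) = (25, 11) -> (11, 3): the sum goes from 36 to 14.
(B) a - b is constant: e.g. (a, b) = (25, 11) -> (11, 3): the difference goes from 14 to 8.
(D) a * b is constant: e.g. (a, b) = (25, 11) -> (11, 3): the product goes from 275 to 33.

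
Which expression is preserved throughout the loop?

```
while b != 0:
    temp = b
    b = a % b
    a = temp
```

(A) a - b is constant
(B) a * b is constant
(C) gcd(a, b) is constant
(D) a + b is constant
C

A loop invariant must hold before the first iteration and be re-established by every execution of the body.

(C) gcd(a, b) is constant: One iteration replaces (a, b) by (b, a mod b). Since a mod b = a - q*b for an integer q, any common divisor of a and b divides b and a mod b, and conversely; hence gcd(b, a mod b) = gcd(a, b). For instance (23, 6) -> (6, 5) keeps gcd = 1. At exit b = 0 and a = gcd of the original inputs.

The other options fail:
(A) a - b is constant: e.g. (a, b) = (23, 6) -> (6, 5): the difference goes from 17 to 1.
(B) a * b is constant: e.g. (a, b) = (23, 6) -> (6, 5): the product goes from 138 to 30.
(D) a + b is constant: e.g. (a, b) = (23, 6) -> (6, 5): the sum goes from 29 to 11.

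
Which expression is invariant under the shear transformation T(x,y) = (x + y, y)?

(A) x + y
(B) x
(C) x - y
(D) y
D

Under the shear T(x,y) = (x + y, y):
Substitute the transformed coordinates into each option and compare with the original:
(A) x + y  ->  (x + y) + (y) = x + 2y   [differs from x + y: not invariant]
(B) x  ->  (x + y) = x + y   [differs from x: not invariant]
(C) x - y  ->  (x + y) - (y) = x   [differs from x - y: not invariant]
(D) y  ->  (y) = y   [equals y: invariant]

Only option (D), y, is unchanged by the transformation.
A horizontal shear moves points parallel to the x-axis, so the y-coordinate (and any function of y alone) is unchanged.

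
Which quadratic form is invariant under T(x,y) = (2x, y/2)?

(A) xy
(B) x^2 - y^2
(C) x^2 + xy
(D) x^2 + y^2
A

T multiplies x by 2 and divides y by 2.
Substitute the transformed coordinates into each option and compare with the original:
(A) xy  ->  (2x)(y/2) = xy   [equals xy: invariant]
(B) x^2 - y^2  ->  (2x)^2 - (y/2)^2 = 4x^2 - y^2/4   [differs from x^2 - y^2: not invariant]
(C) x^2 + xy  ->  (2x)^2 + (2x)(y/2) = 4x^2 + xy   [differs from x^2 + xy: not invariant]
(D) x^2 + y^2  ->  (2x)^2 + (y/2)^2 = 4x^2 + y^2/4   [differs from x^2 + y^2: not invariant]

Only option (A), xy, is unchanged by the transformation.
The factors 2 and 1/2 cancel only in the pure product xy.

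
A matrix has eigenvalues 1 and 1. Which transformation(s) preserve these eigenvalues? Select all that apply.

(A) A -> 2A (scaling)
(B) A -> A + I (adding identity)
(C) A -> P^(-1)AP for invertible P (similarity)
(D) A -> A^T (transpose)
C and D

Eigenvalues are preserved by:
1. Similarity transformations: A -> P^(-1)AP (same characteristic polynomial)
2. Transpose: A^T has the same eigenvalues as A

Eigenvalues are NOT preserved by:
- Adding identity: eigenvalues become 1+1, 1+1
- Scaling: eigenvalues become 2, 2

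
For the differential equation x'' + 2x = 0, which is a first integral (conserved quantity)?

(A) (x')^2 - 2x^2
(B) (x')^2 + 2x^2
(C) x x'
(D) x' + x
B

A first integral I satisfies dI/dt = 0 along every solution. Differentiate each option and use the equation of motion:
(A) d/dt[(x')^2 - 2x^2] = 2x'x'' - 4x x' = -8x x', not identically 0
(B) d/dt[(x')^2 + 2x^2] = 2x'x'' + 4x x' = 2x'(-2x) + 4x x' = 0
(C) d/dt[x x'] = (x')^2 + x x'' = (x')^2 - 2x^2, not identically 0
(D) d/dt[x' + x] = x'' + x' = -2x + x', not identically 0

Only (B) has zero time-derivative. So the energy-like quantity (x')^2 + 2x^2 is the first integral.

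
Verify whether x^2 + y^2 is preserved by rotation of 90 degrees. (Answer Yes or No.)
Yes

Applying rotation by 90 degrees: x' = x*cos(90 degrees) - y*sin(90 degrees) = -y, y' = x*sin(90 degrees) + y*cos(90 degrees) = x

Substituting into x^2 + y^2:
(-y)^2 + (x)^2
= x^2 + y^2

This equals the original expression x^2 + y^2, so it IS invariant.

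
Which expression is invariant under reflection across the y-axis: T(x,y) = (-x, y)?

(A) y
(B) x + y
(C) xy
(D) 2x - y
A

The map is reflection across the y-axis: T(x,y) = (-x, y).
Substitute the transformed coordinates into each option and compare with the original:
(A) y  ->  (y) = y   [equals y: invariant]
(B) x + y  ->  (-x) + (y) = -x + y   [differs from x + y: not invariant]
(C) xy  ->  (-x)(y) = -xy   [differs from xy: not invariant]
(D) 2x - y  ->  2(-x) - (y) = -2x - y   [differs from 2x - y: not invariant]

Only option (A), y, is unchanged by the transformation.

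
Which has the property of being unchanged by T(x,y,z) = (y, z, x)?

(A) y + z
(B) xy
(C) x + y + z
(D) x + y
C

Apply T(x,y,z) = (y, z, x) to each option, i.e. replace (x, y, z) by the transformed coordinates.
Substitute the transformed coordinates into each option and compare with the original:
(A) y + z  ->  (z) + (x) = x + z   [differs from y + z: not invariant]
(B) xy  ->  (y)(z) = yz   [differs from xy: not invariant]
(C) x + y + z  ->  (y) + (z) + (x) = x + y + z   [equals x + y + z: invariant]
(D) x + y  ->  (y) + (z) = y + z   [differs from x + y: not invariant]

Only option (C), x + y + z, is unchanged by the transformation.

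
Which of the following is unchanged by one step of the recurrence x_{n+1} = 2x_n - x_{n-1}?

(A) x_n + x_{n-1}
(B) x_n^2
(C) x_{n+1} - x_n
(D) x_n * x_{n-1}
C

For the recurrence x_{n+1} = 2x_n - x_{n-1}:

If x_{n+1} = 2x_n - x_{n-1}, then:
x_{n+1} - x_n = x_n - x_{n-1}
The first difference is constant throughout the sequence.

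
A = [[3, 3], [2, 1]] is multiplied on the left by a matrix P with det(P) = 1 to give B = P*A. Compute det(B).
-3

By the multiplicative property of determinants, det(B) = det(P*A) = det(P) * det(A) = det(A),
so the determinant is invariant under multiplication by any determinant-1 matrix; we just need det(A).

det(A) = (3)(1) - (3)(2) = 3 - 6 = -3

Therefore det(B) = 1 * (-3) = -3.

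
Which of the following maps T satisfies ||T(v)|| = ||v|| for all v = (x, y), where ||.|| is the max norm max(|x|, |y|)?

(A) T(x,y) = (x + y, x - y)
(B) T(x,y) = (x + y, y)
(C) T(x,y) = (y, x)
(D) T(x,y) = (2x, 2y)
C

A transformation preserves a norm if ||T(v)|| = ||v|| for every v; a single vector where the norm changes rules an option out.

(A) T(x,y) = (x + y, x - y): v = (1, 1) has norm max(|1|, |1|) = 1, but T(v) = (2, 0) has norm 2 -- not preserved.
(B) T(x,y) = (x + y, y): v = (1, 1) has norm max(|1|, |1|) = 1, but T(v) = (2, 1) has norm 2 -- not preserved.
(C) T(x,y) = (y, x): preserves the norm -- it only permutes the coordinates and/or flips signs, which leaves max(|x|, |y|) unchanged.
(D) T(x,y) = (2x, 2y): v = (1, 0) has norm max(|1|, |0|) = 1, but T(v) = (2, 0) has norm 2 -- not preserved.

Therefore the answer is (C).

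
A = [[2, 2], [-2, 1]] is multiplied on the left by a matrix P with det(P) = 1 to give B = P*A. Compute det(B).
6

By the multiplicative property of determinants, det(B) = det(P*A) = det(P) * det(A) = det(A),
so the determinant is invariant under multiplication by any determinant-1 matrix; we just need det(A).

det(A) = (2)(1) - (2)(-2) = 2 - (-4) = 6

Therefore det(B) = 1 * 6 = 6.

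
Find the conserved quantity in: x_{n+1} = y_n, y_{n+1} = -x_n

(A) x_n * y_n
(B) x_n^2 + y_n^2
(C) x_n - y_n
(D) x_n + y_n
B

For the recurrence x_{n+1} = y_n, y_{n+1} = -x_n:

x_{n+1}^2 + y_{n+1}^2 = y_n^2 + (-x_n)^2 = x_n^2 + y_n^2
The sum of squares is conserved (like energy in a harmonic oscillator).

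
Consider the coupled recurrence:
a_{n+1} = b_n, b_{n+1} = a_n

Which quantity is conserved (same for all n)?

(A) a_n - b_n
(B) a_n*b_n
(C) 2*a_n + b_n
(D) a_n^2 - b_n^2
B

Replace a_n by a_{n+1} = b_n and b_n by b_{n+1} = a_n in each option and simplify:
(A) a_n - b_n  ->  (b_n) - (a_n) = -a_n + b_n   [not conserved]
(B) a_n*b_n  ->  (b_n)*(a_n) = a_n*b_n   [conserved]
(C) 2*a_n + b_n  ->  2*(b_n) + (a_n) = a_n + 2*b_n   [not conserved]
(D) a_n^2 - b_n^2  ->  (b_n)^2 - (a_n)^2 = -a_n^2 + b_n^2   [not conserved]

Only (B) a_n*b_n returns to itself after one step, so it is the conserved quantity.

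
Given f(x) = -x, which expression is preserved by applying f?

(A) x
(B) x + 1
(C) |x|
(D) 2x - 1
C

For f(x) = -x:
Applying f replaces x by -x. Since |-x| = |x|, the absolute value is unchanged by f, whereas x -> -x, 2x - 1 -> -2x - 1 and x + 1 -> -x + 1 all change.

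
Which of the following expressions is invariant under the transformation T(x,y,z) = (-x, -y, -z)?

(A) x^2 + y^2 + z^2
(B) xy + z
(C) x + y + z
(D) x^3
A

Apply T(x,y,z) = (-x, -y, -z) to each option, i.e. replace (x, y, z) by the transformed coordinates.
Substitute the transformed coordinates into each option and compare with the original:
(A) x^2 + y^2 + z^2  ->  (-x)^2 + (-y)^2 + (-z)^2 = x^2 + y^2 + z^2   [equals x^2 + y^2 + z^2: invariant]
(B) xy + z  ->  (-x)(-y) + (-z) = xy - z   [differs from xy + z: not invariant]
(C) x + y + z  ->  (-x) + (-y) + (-z) = -x - y - z   [differs from x + y + z: not invariant]
(D) x^3  ->  (-x)^3 = -x^3   [differs from x^3: not invariant]

Only option (A), x^2 + y^2 + z^2, is unchanged by the transformation.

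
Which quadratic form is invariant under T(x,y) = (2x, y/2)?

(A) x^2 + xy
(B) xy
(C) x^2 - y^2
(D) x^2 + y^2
B

T multiplies x by 2 and divides y by 2.
Substitute the transformed coordinates into each option and compare with the original:
(A) x^2 + xy  ->  (2x)^2 + (2x)(y/2) = 4x^2 + xy   [differs from x^2 + xy: not invariant]
(B) xy  ->  (2x)(y/2) = xy   [equals xy: invariant]
(C) x^2 - y^2  ->  (2x)^2 - (y/2)^2 = 4x^2 - y^2/4   [differs from x^2 - y^2: not invariant]
(D) x^2 + y^2  ->  (2x)^2 + (y/2)^2 = 4x^2 + y^2/4   [differs from x^2 + y^2: not invariant]

Only option (B), xy, is unchanged by the transformation.
The factors 2 and 1/2 cancel only in the pure product xy.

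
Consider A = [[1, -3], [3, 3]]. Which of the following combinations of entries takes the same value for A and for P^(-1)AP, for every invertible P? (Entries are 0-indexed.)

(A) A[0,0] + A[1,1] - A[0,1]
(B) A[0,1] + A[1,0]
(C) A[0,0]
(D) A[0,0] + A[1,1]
D

A[0,0] + A[1,1] is the trace of A. By the cyclic property of the trace, tr(P^(-1)AP) = tr(APP^(-1)) = tr(A), so it is the same for every matrix similar to A.

The other combinations are not similarity invariants. For example, take P = [[1, -1], [0, 1]] (det P = 1), so P^(-1) = [[1, 1], [0, 1]] and
B = P^(-1)AP = [[4, -4], [3, 0]].
Evaluating each option on A and on B:
(A) A[0,0] + A[1,1] - A[0,1]: 7 for A, 8 for B -> changes
(B) A[0,1] + A[1,0]: 0 for A, -1 for B -> changes
(C) A[0,0]: 1 for A, 4 for B -> changes
(D) A[0,0] + A[1,1]: 4 for A, 4 for B -> unchanged

Only (D) A[0,0] + A[1,1] = 4 survives (and it does so for every P, not just this one), so it is the invariant.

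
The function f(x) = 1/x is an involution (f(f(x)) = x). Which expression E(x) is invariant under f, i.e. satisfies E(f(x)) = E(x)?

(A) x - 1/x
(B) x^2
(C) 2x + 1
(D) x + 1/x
D

Replace x by f(x) = 1/x in each option and simplify. As a quick numerical cross-check, also compare E(5) with E(f(5)) = E(1/5).

(A) x - 1/x  ->  (1/x) - 1/(1/x) = -x + 1/x; check: E(5) = 24/5 but E(1/5) = -24/5.   [not invariant]
(B) x^2  ->  (1/x)^2 = x^(-2); check: E(5) = 25 but E(1/5) = 1/25.   [not invariant]
(C) 2x + 1  ->  2(1/x) + 1 = (x + 2)/x; check: E(5) = 11 but E(1/5) = 7/5.   [not invariant]
(D) x + 1/x  ->  (1/x) + 1/(1/x), which simplifies back to x + 1/x; check: E(5) = 26/5, E(1/5) = 26/5.   [invariant]

Only (D) is unchanged. E is symmetric under swapping x with f(x) = 1/x, which is exactly what an involution does.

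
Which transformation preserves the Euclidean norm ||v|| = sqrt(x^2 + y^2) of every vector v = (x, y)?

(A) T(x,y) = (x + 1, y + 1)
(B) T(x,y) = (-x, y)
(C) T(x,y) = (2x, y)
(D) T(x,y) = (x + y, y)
B

A transformation preserves a norm if ||T(v)|| = ||v|| for every v; a single vector where the norm changes rules an option out.

(A) T(x,y) = (x + 1, y + 1): v = (1, 0) has norm sqrt((1)^2 + (0)^2) = 1, but T(v) = (2, 1) has norm sqrt(5) -- not preserved.
(B) T(x,y) = (-x, y): preserves the norm -- it is an orthogonal map (a rotation/reflection), and (-x)^2 + (y)^2 simplifies to x^2 + y^2.
(C) T(x,y) = (2x, y): v = (1, 0) has norm sqrt((1)^2 + (0)^2) = 1, but T(v) = (2, 0) has norm 2 -- not preserved.
(D) T(x,y) = (x + y, y): v = (0, 1) has norm sqrt((0)^2 + (1)^2) = 1, but T(v) = (1, 1) has norm sqrt(2) -- not preserved.

Therefore the answer is (B).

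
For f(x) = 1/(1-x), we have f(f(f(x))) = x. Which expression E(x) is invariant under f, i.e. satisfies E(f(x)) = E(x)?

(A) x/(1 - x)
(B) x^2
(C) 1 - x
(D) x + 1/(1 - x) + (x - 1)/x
D

Replace x by f(x) = 1/(1 - x) in each option and simplify. As a quick numerical cross-check, also compare E(4) with E(f(4)) = E(-1/3).

(A) x/(1 - x)  ->  (1/(1 - x))/(1 - (1/(1 - x))) = -1/x; check: E(4) = -4/3 but E(-1/3) = -1/4.   [not invariant]
(B) x^2  ->  (1/(1 - x))^2 = (x - 1)^(-2); check: E(4) = 16 but E(-1/3) = 1/9.   [not invariant]
(C) 1 - x  ->  1 - (1/(1 - x)) = x/(x - 1); check: E(4) = -3 but E(-1/3) = 4/3.   [not invariant]
(D) x + 1/(1 - x) + (x - 1)/x  ->  (1/(1 - x)) + 1/(1 - (1/(1 - x))) + ((1/(1 - x)) - 1)/(1/(1 - x)), which simplifies back to x + 1/(1 - x) + (x - 1)/x; check: E(4) = 53/12, E(-1/3) = 53/12.   [invariant]

Only (D) is unchanged. Indeed f(f(x)) = 1/(1 - 1/(1-x)) = (1-x)/(-x) = (x-1)/x, so E(x) = x + f(x) + f(f(x)) is the sum over the whole 3-cycle; applying f just permutes the three terms cyclically (x -> f(x) -> f(f(x)) -> x), leaving the sum unchanged.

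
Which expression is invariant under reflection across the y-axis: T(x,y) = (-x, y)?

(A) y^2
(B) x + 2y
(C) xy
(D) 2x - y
A

The map is reflection across the y-axis: T(x,y) = (-x, y).
Substitute the transformed coordinates into each option and compare with the original:
(A) y^2  ->  (y)^2 = y^2   [equals y^2: invariant]
(B) x + 2y  ->  (-x) + 2(y) = -x + 2y   [differs from x + 2y: not invariant]
(C) xy  ->  (-x)(y) = -xy   [differs from xy: not invariant]
(D) 2x - y  ->  2(-x) - (y) = -2x - y   [differs from 2x - y: not invariant]

Only option (A), y^2, is unchanged by the transformation.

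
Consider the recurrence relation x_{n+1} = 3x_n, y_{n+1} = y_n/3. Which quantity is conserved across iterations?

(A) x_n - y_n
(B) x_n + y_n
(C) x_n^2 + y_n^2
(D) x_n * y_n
D

For the recurrence x_{n+1} = 3x_n, y_{n+1} = y_n/3:

x_{n+1} * y_{n+1} = (3x_n) * (y_n/3) = x_n * y_n
The product is conserved.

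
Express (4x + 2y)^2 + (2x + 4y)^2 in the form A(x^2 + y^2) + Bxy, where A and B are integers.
20(x^2 + y^2) + 32xy

Expanding: (4x + 2y)^2 = 16x^2 + 16xy + 4y^2
(2x + 4y)^2 = 4x^2 + 16xy + 16y^2
Sum = (16+4)(x^2+y^2) + 32xy = 20(x^2 + y^2) + 32xy
This is symmetric in x and y.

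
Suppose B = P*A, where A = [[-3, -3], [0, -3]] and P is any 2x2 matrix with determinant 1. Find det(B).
9

By the multiplicative property of determinants, det(B) = det(P*A) = det(P) * det(A) = det(A),
so the determinant is invariant under multiplication by any determinant-1 matrix; we just need det(A).

det(A) = (-3)(-3) - (-3)(0) = 9 - 0 = 9

Therefore det(B) = 1 * 9 = 9.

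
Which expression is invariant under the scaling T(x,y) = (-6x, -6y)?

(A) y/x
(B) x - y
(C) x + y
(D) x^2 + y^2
A

Under the uniform scaling T(x,y) = (-6x, -6y):
Substitute the transformed coordinates into each option and compare with the original:
(A) y/x  ->  (-6y)/(-6x) = y/x   [equals y/x: invariant]
(B) x - y  ->  (-6x) - (-6y) = -6x + 6y   [differs from x - y: not invariant]
(C) x + y  ->  (-6x) + (-6y) = -6x - 6y   [differs from x + y: not invariant]
(D) x^2 + y^2  ->  (-6x)^2 + (-6y)^2 = 36x^2 + 36y^2   [differs from x^2 + y^2: not invariant]

Only option (A), y/x, is unchanged by the transformation.
The common factor -6 cancels in a ratio of coordinates, while sums, products and sums of squares pick up factors of -6 or 36.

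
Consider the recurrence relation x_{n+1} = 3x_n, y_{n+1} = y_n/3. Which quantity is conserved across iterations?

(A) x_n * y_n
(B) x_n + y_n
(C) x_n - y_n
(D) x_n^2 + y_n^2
A

For the recurrence x_{n+1} = 3x_n, y_{n+1} = y_n/3:

x_{n+1} * y_{n+1} = (3x_n) * (y_n/3) = x_n * y_n
The product is conserved.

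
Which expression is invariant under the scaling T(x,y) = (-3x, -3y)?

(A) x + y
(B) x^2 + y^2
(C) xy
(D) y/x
D

Under the uniform scaling T(x,y) = (-3x, -3y):
Substitute the transformed coordinates into each option and compare with the original:
(A) x + y  ->  (-3x) + (-3y) = -3x - 3y   [differs from x + y: not invariant]
(B) x^2 + y^2  ->  (-3x)^2 + (-3y)^2 = 9x^2 + 9y^2   [differs from x^2 + y^2: not invariant]
(C) xy  ->  (-3x)(-3y) = 9xy   [differs from xy: not invariant]
(D) y/x  ->  (-3y)/(-3x) = y/x   [equals y/x: invariant]

Only option (D), y/x, is unchanged by the transformation.
The common factor -3 cancels in a ratio of coordinates, while sums, products and sums of squares pick up factors of -3 or 9.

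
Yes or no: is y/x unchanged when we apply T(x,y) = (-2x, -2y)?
Yes

Substitute T(x,y) = (-2x, -2y) into the expression and compare with the original.

Original: y/x
After applying T: (-2y)/(-2x) = y/x

This is identical to the original y/x, so the expression is invariant.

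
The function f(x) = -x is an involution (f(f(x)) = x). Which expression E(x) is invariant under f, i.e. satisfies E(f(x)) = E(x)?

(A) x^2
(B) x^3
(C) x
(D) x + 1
A

Replace x by f(x) = -x in each option and simplify. As a quick numerical cross-check, also compare E(5) with E(f(5)) = E(-5).

(A) x^2  ->  (-x)^2, which simplifies back to x^2; check: E(5) = 25, E(-5) = 25.   [invariant]
(B) x^3  ->  (-x)^3 = -x^3; check: E(5) = 125 but E(-5) = -125.   [not invariant]
(C) x  ->  (-x) = -x; check: E(5) = 5 but E(-5) = -5.   [not invariant]
(D) x + 1  ->  (-x) + 1 = 1 - x; check: E(5) = 6 but E(-5) = -4.   [not invariant]

Only (A) is unchanged. E is symmetric under swapping x with f(x) = -x, which is exactly what an involution does.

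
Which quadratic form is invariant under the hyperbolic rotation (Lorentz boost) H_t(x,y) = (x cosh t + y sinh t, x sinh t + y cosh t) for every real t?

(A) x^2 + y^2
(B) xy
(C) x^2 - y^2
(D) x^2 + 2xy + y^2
C

Write x' = x cosh t + y sinh t, y' = x sinh t + y cosh t and substitute into each option:
(A) x^2 + y^2: (x cosh t + y sinh t)^2 + (x sinh t + y cosh t)^2 = (x^2 + y^2)(cosh^2 t + sinh^2 t) + 4xy sinh t cosh t = (x^2 + y^2) cosh 2t + 2xy sinh 2t   [not invariant for t != 0]
(B) xy: (x cosh t + y sinh t)(x sinh t + y cosh t) = xy(cosh^2 t + sinh^2 t) + (x^2 + y^2) sinh t cosh t = xy cosh 2t + (x^2 + y^2)(sinh 2t)/2   [not invariant for t != 0]
(C) x^2 - y^2: (x cosh t + y sinh t)^2 - (x sinh t + y cosh t)^2 = x^2(cosh^2 t - sinh^2 t) + 2xy(cosh t sinh t - sinh t cosh t) + y^2(sinh^2 t - cosh^2 t) = x^2 - y^2   [invariant, using cosh^2 t - sinh^2 t = 1]
(D) x^2 + 2xy + y^2: (x' + y')^2 with x' + y' = (x + y)(cosh t + sinh t) = (x + y)e^t, so it becomes (x + y)^2 e^(2t)   [not invariant for t != 0]

Only (C) x^2 - y^2 is unchanged; it is the Minkowski form preserved by Lorentz boosts, just as x^2 + y^2 is preserved by ordinary rotations.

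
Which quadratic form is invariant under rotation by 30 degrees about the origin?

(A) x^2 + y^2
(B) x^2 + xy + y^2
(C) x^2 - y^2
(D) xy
A

Rotation by 30 degrees sends (x, y) to (sqrt(3)x/2 - y/2, x/2 + sqrt(3)y/2).
Substitute the transformed coordinates into each option and compare with the original:
(A) x^2 + y^2  ->  (sqrt(3)x/2 - y/2)^2 + (x/2 + sqrt(3)y/2)^2 = x^2 + y^2   [equals x^2 + y^2: invariant]
(B) x^2 + xy + y^2  ->  (sqrt(3)x/2 - y/2)^2 + (sqrt(3)x/2 - y/2)(x/2 + sqrt(3)y/2) + (x/2 + sqrt(3)y/2)^2 = sqrt(3)x^2/4 + x^2 + xy/2 - sqrt(3)y^2/4 + y^2   [differs from x^2 + xy + y^2: not invariant]
(C) x^2 - y^2  ->  (sqrt(3)x/2 - y/2)^2 - (x/2 + sqrt(3)y/2)^2 = x^2/2 - sqrt(3)xy - y^2/2   [differs from x^2 - y^2: not invariant]
(D) xy  ->  (sqrt(3)x/2 - y/2)(x/2 + sqrt(3)y/2) = sqrt(3)x^2/4 + xy/2 - sqrt(3)y^2/4   [differs from xy: not invariant]

Only option (A), x^2 + y^2, is unchanged by the transformation.
x^2 + y^2 is the squared distance from the origin, which rotations preserve.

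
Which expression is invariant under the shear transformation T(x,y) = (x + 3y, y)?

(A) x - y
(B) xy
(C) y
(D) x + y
C

Under the shear T(x,y) = (x + 3y, y):
Substitute the transformed coordinates into each option and compare with the original:
(A) x - y  ->  (x + 3y) - (y) = x + 2y   [differs from x - y: not invariant]
(B) xy  ->  (x + 3y)(y) = xy + 3y^2   [differs from xy: not invariant]
(C) y  ->  (y) = y   [equals y: invariant]
(D) x + y  ->  (x + 3y) + (y) = x + 4y   [differs from x + y: not invariant]

Only option (C), y, is unchanged by the transformation.
A horizontal shear moves points parallel to the x-axis, so the y-coordinate (and any function of y alone) is unchanged.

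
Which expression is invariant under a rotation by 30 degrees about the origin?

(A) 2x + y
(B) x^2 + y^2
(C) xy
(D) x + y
B

A rotation by 30 degrees sends (x, y) to (sqrt(3)x/2 - y/2, x/2 + sqrt(3)y/2).
Substitute the transformed coordinates into each option and compare with the original:
(A) 2x + y  ->  2(sqrt(3)x/2 - y/2) + (x/2 + sqrt(3)y/2) = x/2 + sqrt(3)x - y + sqrt(3)y/2   [differs from 2x + y: not invariant]
(B) x^2 + y^2  ->  (sqrt(3)x/2 - y/2)^2 + (x/2 + sqrt(3)y/2)^2 = x^2 + y^2   [equals x^2 + y^2: invariant]
(C) xy  ->  (sqrt(3)x/2 - y/2)(x/2 + sqrt(3)y/2) = sqrt(3)x^2/4 + xy/2 - sqrt(3)y^2/4   [differs from xy: not invariant]
(D) x + y  ->  (sqrt(3)x/2 - y/2) + (x/2 + sqrt(3)y/2) = x/2 + sqrt(3)x/2 - y/2 + sqrt(3)y/2   [differs from x + y: not invariant]

Only option (B), x^2 + y^2, is unchanged by the transformation.
Geometrically, x^2 + y^2 is the squared distance from the origin, which every rotation about the origin preserves.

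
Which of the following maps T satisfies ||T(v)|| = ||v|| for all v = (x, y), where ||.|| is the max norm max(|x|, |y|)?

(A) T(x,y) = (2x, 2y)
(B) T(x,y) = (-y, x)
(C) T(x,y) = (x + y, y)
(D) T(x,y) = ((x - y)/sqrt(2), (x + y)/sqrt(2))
B

A transformation preserves a norm if ||T(v)|| = ||v|| for every v; a single vector where the norm changes rules an option out.

(A) T(x,y) = (2x, 2y): v = (1, 0) has norm max(|1|, |0|) = 1, but T(v) = (2, 0) has norm 2 -- not preserved.
(B) T(x,y) = (-y, x): preserves the norm -- it only permutes the coordinates and/or flips signs, which leaves max(|x|, |y|) unchanged.
(C) T(x,y) = (x + y, y): v = (1, 1) has norm max(|1|, |1|) = 1, but T(v) = (2, 1) has norm 2 -- not preserved.
(D) T(x,y) = ((x - y)/sqrt(2), (x + y)/sqrt(2)): v = (1, 0) has norm max(|1|, |0|) = 1, but T(v) = (sqrt(2)/2, sqrt(2)/2) has norm sqrt(2)/2 -- not preserved.

Therefore the answer is (B).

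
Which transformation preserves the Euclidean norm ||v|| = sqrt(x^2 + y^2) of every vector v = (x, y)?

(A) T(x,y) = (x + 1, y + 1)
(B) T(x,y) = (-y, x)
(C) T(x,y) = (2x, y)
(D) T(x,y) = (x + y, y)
B

A transformation preserves a norm if ||T(v)|| = ||v|| for every v; a single vector where the norm changes rules an option out.

(A) T(x,y) = (x + 1, y + 1): v = (1, 0) has norm sqrt((1)^2 + (0)^2) = 1, but T(v) = (2, 1) has norm sqrt(5) -- not preserved.
(B) T(x,y) = (-y, x): preserves the norm -- it is an orthogonal map (a rotation/reflection), and (-y)^2 + (x)^2 simplifies to x^2 + y^2.
(C) T(x,y) = (2x, y): v = (1, 0) has norm sqrt((1)^2 + (0)^2) = 1, but T(v) = (2, 0) has norm 2 -- not preserved.
(D) T(x,y) = (x + y, y): v = (0, 1) has norm sqrt((0)^2 + (1)^2) = 1, but T(v) = (1, 1) has norm sqrt(2) -- not preserved.

Therefore the answer is (B).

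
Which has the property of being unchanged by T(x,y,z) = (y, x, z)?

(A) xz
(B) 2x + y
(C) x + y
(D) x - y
C

Apply T(x,y,z) = (y, x, z) to each option, i.e. replace (x, y, z) by the transformed coordinates.
Substitute the transformed coordinates into each option and compare with the original:
(A) xz  ->  (y)(z) = yz   [differs from xz: not invariant]
(B) 2x + y  ->  2(y) + (x) = x + 2y   [differs from 2x + y: not invariant]
(C) x + y  ->  (y) + (x) = x + y   [equals x + y: invariant]
(D) x - y  ->  (y) - (x) = -x + y   [differs from x - y: not invariant]

Only option (C), x + y, is unchanged by the transformation.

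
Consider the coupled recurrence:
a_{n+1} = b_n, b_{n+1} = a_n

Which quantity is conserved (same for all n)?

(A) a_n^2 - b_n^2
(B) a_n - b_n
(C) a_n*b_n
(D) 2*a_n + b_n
C

Replace a_n by a_{n+1} = b_n and b_n by b_{n+1} = a_n in each option and simplify:
(A) a_n^2 - b_n^2  ->  (b_n)^2 - (a_n)^2 = -a_n^2 + b_n^2   [not conserved]
(B) a_n - b_n  ->  (b_n) - (a_n) = -a_n + b_n   [not conserved]
(C) a_n*b_n  ->  (b_n)*(a_n) = a_n*b_n   [conserved]
(D) 2*a_n + b_n  ->  2*(b_n) + (a_n) = a_n + 2*b_n   [not conserved]

Only (C) a_n*b_n returns to itself after one step, so it is the conserved quantity.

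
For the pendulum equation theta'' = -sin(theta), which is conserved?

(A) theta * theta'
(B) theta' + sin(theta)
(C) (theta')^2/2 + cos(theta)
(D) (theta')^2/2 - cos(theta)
D

A first integral I satisfies dI/dt = 0 along every solution. Differentiate each option and use the equation of motion:
(A) d/dt[theta * theta'] = (theta')^2 + theta theta'' = (theta')^2 - theta sin(theta), not identically 0
(B) d/dt[theta' + sin(theta)] = theta'' + cos(theta) theta' = -sin(theta) + theta' cos(theta), not identically 0
(C) d/dt[(theta')^2/2 + cos(theta)] = theta' theta'' - sin(theta) theta' = -2 theta' sin(theta), not identically 0
(D) d/dt[(theta')^2/2 - cos(theta)] = theta' theta'' + sin(theta) theta' = theta'(-sin(theta)) + theta' sin(theta) = 0

Only (D) has zero time-derivative. This is the total energy: kinetic (theta')^2/2 plus potential -cos(theta).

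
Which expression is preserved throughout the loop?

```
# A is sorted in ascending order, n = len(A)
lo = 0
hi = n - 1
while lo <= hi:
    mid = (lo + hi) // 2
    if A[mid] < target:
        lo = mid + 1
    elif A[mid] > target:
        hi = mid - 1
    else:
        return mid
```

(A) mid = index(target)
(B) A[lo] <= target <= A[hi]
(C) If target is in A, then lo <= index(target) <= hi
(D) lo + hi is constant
C

A loop invariant must hold before the first iteration and be re-established by every execution of the body.

(C) If target is in A, then lo <= index(target) <= hi: Before the loop [lo, hi] = [0, n-1] covers every index. When A[mid] < target, sortedness puts target strictly to the right of mid, so setting lo = mid + 1 keeps index(target) in [lo, hi]; symmetrically for hi = mid - 1. Hence 'if target is in A then lo <= index(target) <= hi' holds after every iteration, and when lo > hi it proves target is absent.

The other options fail:
(A) mid = index(target): mid is just the current probe; it equals index(target) only on the iteration that returns.
(B) A[lo] <= target <= A[hi]: fails when target is not in A (e.g. target < A[0] already violates it before the loop), so it is not maintained in general.
(D) lo + hi is constant: each iteration moves exactly one of lo, hi, so lo + hi changes (e.g. 0 + (n-1) becomes (mid+1) + (n-1)).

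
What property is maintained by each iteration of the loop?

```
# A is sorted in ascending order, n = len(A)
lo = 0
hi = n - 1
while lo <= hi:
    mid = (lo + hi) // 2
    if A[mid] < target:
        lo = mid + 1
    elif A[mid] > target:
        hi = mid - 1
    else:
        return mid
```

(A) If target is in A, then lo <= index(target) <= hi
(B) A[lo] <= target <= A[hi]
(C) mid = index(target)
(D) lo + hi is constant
A

A loop invariant must hold before the first iteration and be re-established by every execution of the body.

(A) If target is in A, then lo <= index(target) <= hi: Before the loop [lo, hi] = [0, n-1] covers every index. When A[mid] < target, sortedness puts target strictly to the right of mid, so setting lo = mid + 1 keeps index(target) in [lo, hi]; symmetrically for hi = mid - 1. Hence 'if target is in A then lo <= index(target) <= hi' holds after every iteration, and when lo > hi it proves target is absent.

The other options fail:
(B) A[lo] <= target <= A[hi]: fails when target is not in A (e.g. target < A[0] already violates it before the loop), so it is not maintained in general.
(C) mid = index(target): mid is just the current probe; it equals index(target) only on the iteration that returns.
(D) lo + hi is constant: each iteration moves exactly one of lo, hi, so lo + hi changes (e.g. 0 + (n-1) becomes (mid+1) + (n-1)).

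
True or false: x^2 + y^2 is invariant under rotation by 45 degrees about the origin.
True

Applying rotation by 45 degrees: x' = x*cos(45 degrees) - y*sin(45 degrees) = sqrt(2)x/2 - sqrt(2)y/2, y' = x*sin(45 degrees) + y*cos(45 degrees) = sqrt(2)x/2 + sqrt(2)y/2

Substituting into x^2 + y^2:
(sqrt(2)x/2 - sqrt(2)y/2)^2 + (sqrt(2)x/2 + sqrt(2)y/2)^2
= x^2 + y^2

This equals the original expression x^2 + y^2, so it IS invariant.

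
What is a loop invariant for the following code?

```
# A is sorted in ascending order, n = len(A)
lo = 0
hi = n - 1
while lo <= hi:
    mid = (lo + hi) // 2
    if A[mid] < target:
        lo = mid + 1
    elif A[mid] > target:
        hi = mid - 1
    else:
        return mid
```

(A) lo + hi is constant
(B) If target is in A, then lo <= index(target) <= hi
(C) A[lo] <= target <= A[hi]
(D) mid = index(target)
B

A loop invariant must hold before the first iteration and be re-established by every execution of the body.

(B) If target is in A, then lo <= index(target) <= hi: Before the loop [lo, hi] = [0, n-1] covers every index. When A[mid] < target, sortedness puts target strictly to the right of mid, so setting lo = mid + 1 keeps index(target) in [lo, hi]; symmetrically for hi = mid - 1. Hence 'if target is in A then lo <= index(target) <= hi' holds after every iteration, and when lo > hi it proves target is absent.

The other options fail:
(A) lo + hi is constant: each iteration moves exactly one of lo, hi, so lo + hi changes (e.g. 0 + (n-1) becomes (mid+1) + (n-1)).
(C) A[lo] <= target <= A[hi]: fails when target is not in A (e.g. target < A[0] already violates it before the loop), so it is not maintained in general.
(D) mid = index(target): mid is just the current probe; it equals index(target) only on the iteration that returns.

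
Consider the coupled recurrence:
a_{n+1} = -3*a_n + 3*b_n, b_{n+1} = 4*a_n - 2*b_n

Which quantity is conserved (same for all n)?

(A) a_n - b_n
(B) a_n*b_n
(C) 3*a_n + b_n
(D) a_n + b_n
D

Replace a_n by a_{n+1} = -3*a_n + 3*b_n and b_n by b_{n+1} = 4*a_n - 2*b_n in each option and simplify:
(A) a_n - b_n  ->  (-3*a_n + 3*b_n) - (4*a_n - 2*b_n) = -7*a_n + 5*b_n   [not conserved]
(B) a_n*b_n  ->  (-3*a_n + 3*b_n)*(4*a_n - 2*b_n) = -12*a_n^2 + 18*a_n*b_n - 6*b_n^2   [not conserved]
(C) 3*a_n + b_n  ->  3*(-3*a_n + 3*b_n) + (4*a_n - 2*b_n) = -5*a_n + 7*b_n   [not conserved]
(D) a_n + b_n  ->  (-3*a_n + 3*b_n) + (4*a_n - 2*b_n) = a_n + b_n   [conserved]

Only (D) a_n + b_n returns to itself after one step, so it is the conserved quantity.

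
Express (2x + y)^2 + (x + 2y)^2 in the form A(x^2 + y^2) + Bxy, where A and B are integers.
5(x^2 + y^2) + 8xy

Expanding: (2x + y)^2 = 4x^2 + 4xy + y^2
(x + 2y)^2 = x^2 + 4xy + 4y^2
Sum = (4+1)(x^2+y^2) + 8xy = 5(x^2 + y^2) + 8xy
This is symmetric in x and y.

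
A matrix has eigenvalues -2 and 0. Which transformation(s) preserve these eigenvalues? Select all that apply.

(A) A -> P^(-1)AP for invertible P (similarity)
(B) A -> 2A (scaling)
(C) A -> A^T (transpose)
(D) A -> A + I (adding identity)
A and C

Eigenvalues are preserved by:
1. Similarity transformations: A -> P^(-1)AP (same characteristic polynomial)
2. Transpose: A^T has the same eigenvalues as A

Eigenvalues are NOT preserved by:
- Adding identity: eigenvalues become -2+1, 0+1
- Scaling: eigenvalues become -4, 0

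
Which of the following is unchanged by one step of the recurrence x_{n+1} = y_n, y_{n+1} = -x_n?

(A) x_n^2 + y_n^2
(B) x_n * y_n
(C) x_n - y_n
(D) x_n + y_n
A

For the recurrence x_{n+1} = y_n, y_{n+1} = -x_n:

x_{n+1}^2 + y_{n+1}^2 = y_n^2 + (-x_n)^2 = x_n^2 + y_n^2
The sum of squares is conserved (like energy in a harmonic oscillator).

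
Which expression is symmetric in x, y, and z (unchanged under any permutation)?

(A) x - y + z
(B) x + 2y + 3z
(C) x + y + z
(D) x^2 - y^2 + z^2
C

A symmetric expression is unchanged when the variables are permuted; here the transformation to test is the swap (x, y) -> (y, x).
A symmetric expression must survive every permutation; the single swap x <-> y already eliminates the distractors, and the keyed expression is also unchanged by x <-> z and y <-> z (each variable enters it in exactly the same way).
Substitute the transformed coordinates into each option and compare with the original:
(A) x - y + z  ->  (y) - (x) + z = -x + y + z   [differs from x - y + z: not invariant]
(B) x + 2y + 3z  ->  (y) + 2(x) + 3z = 2x + y + 3z   [differs from x + 2y + 3z: not invariant]
(C) x + y + z  ->  (y) + (x) + z = x + y + z   [equals x + y + z: invariant]
(D) x^2 - y^2 + z^2  ->  (y)^2 - (x)^2 + z^2 = -x^2 + y^2 + z^2   [differs from x^2 - y^2 + z^2: not invariant]

Only option (C), x + y + z, is unchanged by the transformation.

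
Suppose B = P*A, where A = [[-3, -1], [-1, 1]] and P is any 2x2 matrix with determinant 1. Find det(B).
-4

By the multiplicative property of determinants, det(B) = det(P*A) = det(P) * det(A) = det(A),
so the determinant is invariant under multiplication by any determinant-1 matrix; we just need det(A).

det(A) = (-3)(1) - (-1)(-1) = -3 - 1 = -4

Therefore det(B) = 1 * (-4) = -4.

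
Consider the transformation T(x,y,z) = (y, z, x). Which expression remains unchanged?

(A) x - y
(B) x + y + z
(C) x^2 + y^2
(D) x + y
B

Apply T(x,y,z) = (y, z, x) to each option, i.e. replace (x, y, z) by the transformed coordinates.
Substitute the transformed coordinates into each option and compare with the original:
(A) x - y  ->  (y) - (z) = y - z   [differs from x - y: not invariant]
(B) x + y + z  ->  (y) + (z) + (x) = x + y + z   [equals x + y + z: invariant]
(C) x^2 + y^2  ->  (y)^2 + (z)^2 = y^2 + z^2   [differs from x^2 + y^2: not invariant]
(D) x + y  ->  (y) + (z) = y + z   [differs from x + y: not invariant]

Only option (B), x + y + z, is unchanged by the transformation.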